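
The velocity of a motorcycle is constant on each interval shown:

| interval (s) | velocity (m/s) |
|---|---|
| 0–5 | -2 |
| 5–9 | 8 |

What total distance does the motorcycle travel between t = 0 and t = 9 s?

Total distance travelled is ∫|v| dt — sum the magnitudes of each area piece.
0–5 s: |-2| × 5 = 10 m
5–9 s: |8| × 4 = 32 m
Total distance = 42 m

42 m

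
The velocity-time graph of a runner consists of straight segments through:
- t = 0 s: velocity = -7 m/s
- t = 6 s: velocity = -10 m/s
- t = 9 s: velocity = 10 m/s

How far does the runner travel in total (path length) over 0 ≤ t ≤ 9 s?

66 m

Total distance travelled is ∫|v| dt — sum the magnitudes of each area piece.
0–6 s: |½(-7 + -10)(6)| = 51 m
6–9 s: v = 0 at t = 7.5 s; triangle areas 7.5 + 7.5 = 15 m
Total distance = 66 m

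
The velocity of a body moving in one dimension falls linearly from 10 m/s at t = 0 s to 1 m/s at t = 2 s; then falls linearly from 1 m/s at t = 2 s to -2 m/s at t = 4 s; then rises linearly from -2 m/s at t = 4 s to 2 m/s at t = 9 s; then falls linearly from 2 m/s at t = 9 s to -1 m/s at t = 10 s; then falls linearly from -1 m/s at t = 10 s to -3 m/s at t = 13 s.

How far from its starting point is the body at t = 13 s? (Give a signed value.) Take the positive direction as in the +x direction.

4.5 m

Displacement is the signed area under the v-t curve.
0–2 s: ½(10 + 1)(2) = 11 m
2–4 s: ½(1 + -2)(2) = -1 m
4–9 s: ½(-2 + 2)(5) = 0 m
9–10 s: ½(2 + -1)(1) = 0.5 m
10–13 s: ½(-1 + -3)(3) = -6 m
Net displacement = 4.5 m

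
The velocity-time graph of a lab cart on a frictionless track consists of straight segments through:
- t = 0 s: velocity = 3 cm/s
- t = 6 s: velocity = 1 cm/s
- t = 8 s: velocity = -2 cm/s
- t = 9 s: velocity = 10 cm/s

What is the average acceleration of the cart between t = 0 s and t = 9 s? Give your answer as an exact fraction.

Average acceleration = Δv/Δt = (10 − 3)/(9 − 0) = 7/9 cm/s².

7/9 cm/s²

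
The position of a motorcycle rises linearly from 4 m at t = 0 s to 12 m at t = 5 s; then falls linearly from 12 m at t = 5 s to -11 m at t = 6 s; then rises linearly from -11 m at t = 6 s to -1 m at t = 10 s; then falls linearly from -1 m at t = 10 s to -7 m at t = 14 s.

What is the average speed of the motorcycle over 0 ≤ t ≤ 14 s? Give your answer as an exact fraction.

Average speed = (total path length)/(elapsed time); on a piecewise-linear x-t graph the path length is Σ|Δx|.
0–5 s: |Δx| = |12 − 4| = 8 m
5–6 s: |Δx| = |-11 − 12| = 23 m
6–10 s: |Δx| = |-1 − -11| = 10 m
10–14 s: |Δx| = |-7 − -1| = 6 m
Total path = 47 m; average speed = 47/14 = 47/14 m/s.

47/14 m/s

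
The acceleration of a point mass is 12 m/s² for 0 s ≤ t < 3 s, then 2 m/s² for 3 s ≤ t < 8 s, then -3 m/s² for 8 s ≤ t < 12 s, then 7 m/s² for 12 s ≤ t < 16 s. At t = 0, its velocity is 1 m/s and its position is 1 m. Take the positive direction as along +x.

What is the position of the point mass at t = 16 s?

628 m

On each constant-a segment, Δv = aΔt and Δx = v₀Δt + ½aΔt²; chain segment to segment.
0–3 s: v starts 1 m/s; Δx = 1·3 + ½·12·3² = 57 m; v ends 37 m/s.
3–8 s: v starts 37 m/s; Δx = 37·5 + ½·2·5² = 210 m; v ends 47 m/s.
8–12 s: v starts 47 m/s; Δx = 47·4 + ½·-3·4² = 164 m; v ends 35 m/s.
12–16 s: v starts 35 m/s; Δx = 35·4 + ½·7·4² = 196 m; v ends 63 m/s.
x(16) = 1 + Σ Δx = 628 m.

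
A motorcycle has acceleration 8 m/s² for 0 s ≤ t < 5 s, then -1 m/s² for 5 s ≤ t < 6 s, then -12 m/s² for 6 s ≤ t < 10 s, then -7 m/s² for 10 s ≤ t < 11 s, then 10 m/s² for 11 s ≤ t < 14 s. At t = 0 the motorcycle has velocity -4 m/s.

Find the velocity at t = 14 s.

Δv equals the area under the a-t graph; then v = v₀ + Δv.
0–5 s: 8 × 5 = 40 m/s
5–6 s: -1 × 1 = -1 m/s
6–10 s: -12 × 4 = -48 m/s
10–11 s: -7 × 1 = -7 m/s
11–14 s: 10 × 3 = 30 m/s
Δv = 14 m/s, so v(14) = -4 + (14) = 10 m/s.

10 m/s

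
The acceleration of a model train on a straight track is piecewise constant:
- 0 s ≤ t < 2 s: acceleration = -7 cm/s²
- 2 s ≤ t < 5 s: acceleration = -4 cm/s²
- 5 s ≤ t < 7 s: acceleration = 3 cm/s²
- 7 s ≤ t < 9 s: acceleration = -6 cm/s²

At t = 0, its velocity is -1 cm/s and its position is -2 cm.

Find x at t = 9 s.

On each constant-a segment, Δv = aΔt and Δx = v₀Δt + ½aΔt²; chain segment to segment.
0–2 s: v starts -1 cm/s; Δx = -1·2 + ½·-7·2² = -16 cm; v ends -15 cm/s.
2–5 s: v starts -15 cm/s; Δx = -15·3 + ½·-4·3² = -63 cm; v ends -27 cm/s.
5–7 s: v starts -27 cm/s; Δx = -27·2 + ½·3·2² = -48 cm; v ends -21 cm/s.
7–9 s: v starts -21 cm/s; Δx = -21·2 + ½·-6·2² = -54 cm; v ends -33 cm/s.
x(9) = -2 + Σ Δx = -183 cm.

-183 cm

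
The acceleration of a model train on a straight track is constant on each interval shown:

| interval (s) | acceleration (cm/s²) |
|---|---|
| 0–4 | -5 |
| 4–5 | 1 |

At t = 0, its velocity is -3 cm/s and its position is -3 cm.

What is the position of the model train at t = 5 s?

-77.5 cm

On each constant-a segment, Δv = aΔt and Δx = v₀Δt + ½aΔt²; chain segment to segment.
0–4 s: v starts -3 cm/s; Δx = -3·4 + ½·-5·4² = -52 cm; v ends -23 cm/s.
4–5 s: v starts -23 cm/s; Δx = -23·1 + ½·1·1² = -22.5 cm; v ends -22 cm/s.
x(5) = -3 + Σ Δx = -77.5 cm.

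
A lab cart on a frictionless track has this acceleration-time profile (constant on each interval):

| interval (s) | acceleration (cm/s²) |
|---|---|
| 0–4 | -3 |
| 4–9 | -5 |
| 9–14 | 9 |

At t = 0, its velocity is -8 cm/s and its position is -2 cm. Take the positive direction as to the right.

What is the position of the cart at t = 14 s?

On each constant-a segment, Δv = aΔt and Δx = v₀Δt + ½aΔt²; chain segment to segment.
0–4 s: v starts -8 cm/s; Δx = -8·4 + ½·-3·4² = -56 cm; v ends -20 cm/s.
4–9 s: v starts -20 cm/s; Δx = -20·5 + ½·-5·5² = -162.5 cm; v ends -45 cm/s.
9–14 s: v starts -45 cm/s; Δx = -45·5 + ½·9·5² = -112.5 cm; v ends 0 cm/s.
x(14) = -2 + Σ Δx = -333 cm.

-333 cm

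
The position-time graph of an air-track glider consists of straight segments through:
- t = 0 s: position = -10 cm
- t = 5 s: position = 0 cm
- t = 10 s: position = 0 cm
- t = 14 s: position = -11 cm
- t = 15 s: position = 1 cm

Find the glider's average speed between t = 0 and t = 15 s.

Average speed = (total path length)/(elapsed time); on a piecewise-linear x-t graph the path length is Σ|Δx|.
0–5 s: |Δx| = |0 − -10| = 10 cm
5–10 s: |Δx| = |0 − 0| = 0 cm
10–14 s: |Δx| = |-11 − 0| = 11 cm
14–15 s: |Δx| = |1 − -11| = 12 cm
Total path = 33 cm; average speed = 33/15 = 2.2 cm/s.

2.2 cm/s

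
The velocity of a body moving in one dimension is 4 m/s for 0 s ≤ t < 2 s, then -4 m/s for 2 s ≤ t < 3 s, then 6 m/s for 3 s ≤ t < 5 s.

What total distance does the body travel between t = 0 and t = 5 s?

Distance (not displacement) is the total path length: add the absolute areas under v-t.
0–2 s: |4| × 2 = 8 m
2–3 s: |-4| × 1 = 4 m
3–5 s: |6| × 2 = 12 m
Total distance = 24 m

24 m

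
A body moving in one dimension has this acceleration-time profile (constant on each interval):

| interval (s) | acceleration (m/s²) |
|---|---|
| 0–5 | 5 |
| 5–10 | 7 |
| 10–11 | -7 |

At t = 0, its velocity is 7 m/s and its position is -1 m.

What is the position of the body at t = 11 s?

On each constant-a segment, Δv = aΔt and Δx = v₀Δt + ½aΔt²; chain segment to segment.
0–5 s: v starts 7 m/s; Δx = 7·5 + ½·5·5² = 97.5 m; v ends 32 m/s.
5–10 s: v starts 32 m/s; Δx = 32·5 + ½·7·5² = 247.5 m; v ends 67 m/s.
10–11 s: v starts 67 m/s; Δx = 67·1 + ½·-7·1² = 63.5 m; v ends 60 m/s.
x(11) = -1 + Σ Δx = 407.5 m.

407.5 m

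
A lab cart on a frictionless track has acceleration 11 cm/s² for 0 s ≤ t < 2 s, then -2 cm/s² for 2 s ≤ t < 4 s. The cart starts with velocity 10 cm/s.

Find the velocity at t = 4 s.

Δv equals the area under the a-t graph; then v = v₀ + Δv.
0–2 s: 11 × 2 = 22 cm/s
2–4 s: -2 × 2 = -4 cm/s
Δv = 18 cm/s, so v(4) = 10 + (18) = 28 cm/s.

28 cm/s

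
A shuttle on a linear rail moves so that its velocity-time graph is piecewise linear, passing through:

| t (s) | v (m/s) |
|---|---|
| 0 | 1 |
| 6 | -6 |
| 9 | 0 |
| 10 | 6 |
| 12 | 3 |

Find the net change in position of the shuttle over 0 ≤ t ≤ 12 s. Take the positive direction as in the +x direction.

-12 m

Net displacement equals the area under the velocity-time graph (areas below the axis count negative).
0–6 s: ½(1 + -6)(6) = -15 m
6–9 s: ½(-6 + 0)(3) = -9 m
9–10 s: ½(0 + 6)(1) = 3 m
10–12 s: ½(6 + 3)(2) = 9 m
Net displacement = -12 m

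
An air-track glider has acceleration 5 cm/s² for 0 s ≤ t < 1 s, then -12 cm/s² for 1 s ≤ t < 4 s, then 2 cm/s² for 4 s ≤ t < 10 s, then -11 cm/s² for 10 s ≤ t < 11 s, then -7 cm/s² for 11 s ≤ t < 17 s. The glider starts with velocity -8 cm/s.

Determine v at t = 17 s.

-80 cm/s

Δv equals the area under the a-t graph; then v = v₀ + Δv.
0–1 s: 5 × 1 = 5 cm/s
1–4 s: -12 × 3 = -36 cm/s
4–10 s: 2 × 6 = 12 cm/s
10–11 s: -11 × 1 = -11 cm/s
11–17 s: -7 × 6 = -42 cm/s
Δv = -72 cm/s, so v(17) = -8 + (-72) = -80 cm/s.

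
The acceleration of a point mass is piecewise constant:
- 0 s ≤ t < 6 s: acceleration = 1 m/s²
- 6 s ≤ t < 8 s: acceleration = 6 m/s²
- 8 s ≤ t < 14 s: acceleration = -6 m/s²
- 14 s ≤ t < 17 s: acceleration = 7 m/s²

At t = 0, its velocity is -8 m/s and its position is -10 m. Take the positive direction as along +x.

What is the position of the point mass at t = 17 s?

On each constant-a segment, Δv = aΔt and Δx = v₀Δt + ½aΔt²; chain segment to segment.
0–6 s: v starts -8 m/s; Δx = -8·6 + ½·1·6² = -30 m; v ends -2 m/s.
6–8 s: v starts -2 m/s; Δx = -2·2 + ½·6·2² = 8 m; v ends 10 m/s.
8–14 s: v starts 10 m/s; Δx = 10·6 + ½·-6·6² = -48 m; v ends -26 m/s.
14–17 s: v starts -26 m/s; Δx = -26·3 + ½·7·3² = -46.5 m; v ends -5 m/s.
x(17) = -10 + Σ Δx = -126.5 m.

-126.5 m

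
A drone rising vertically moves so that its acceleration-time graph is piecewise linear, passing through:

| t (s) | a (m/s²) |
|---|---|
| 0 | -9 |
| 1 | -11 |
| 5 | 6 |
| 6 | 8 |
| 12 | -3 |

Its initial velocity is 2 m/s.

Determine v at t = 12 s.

Δv equals the area under the a-t graph; then v = v₀ + Δv.
0–1 s: ½(-9 + -11)(1) = -10 m/s
1–5 s: ½(-11 + 6)(4) = -10 m/s
5–6 s: ½(6 + 8)(1) = 7 m/s
6–12 s: ½(8 + -3)(6) = 15 m/s
Δv = 2 m/s, so v(12) = 2 + (2) = 4 m/s.

4 m/s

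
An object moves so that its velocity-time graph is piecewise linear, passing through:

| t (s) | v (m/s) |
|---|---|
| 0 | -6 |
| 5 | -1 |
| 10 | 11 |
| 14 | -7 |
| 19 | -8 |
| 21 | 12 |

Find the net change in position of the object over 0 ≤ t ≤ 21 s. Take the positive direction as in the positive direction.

Displacement is the signed area under the v-t curve.
0–5 s: ½(-6 + -1)(5) = -17.5 m
5–10 s: ½(-1 + 11)(5) = 25 m
10–14 s: ½(11 + -7)(4) = 8 m
14–19 s: ½(-7 + -8)(5) = -37.5 m
19–21 s: ½(-8 + 12)(2) = 4 m
Net displacement = -18 m

-18 m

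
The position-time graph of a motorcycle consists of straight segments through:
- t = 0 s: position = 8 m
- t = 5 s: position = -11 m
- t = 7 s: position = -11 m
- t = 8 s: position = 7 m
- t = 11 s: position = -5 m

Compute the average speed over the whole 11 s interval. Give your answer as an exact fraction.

Average speed = (total path length)/(elapsed time); on a piecewise-linear x-t graph the path length is Σ|Δx|.
0–5 s: |Δx| = |-11 − 8| = 19 m
5–7 s: |Δx| = |-11 − -11| = 0 m
7–8 s: |Δx| = |7 − -11| = 18 m
8–11 s: |Δx| = |-5 − 7| = 12 m
Total path = 49 m; average speed = 49/11 = 49/11 m/s.

49/11 m/s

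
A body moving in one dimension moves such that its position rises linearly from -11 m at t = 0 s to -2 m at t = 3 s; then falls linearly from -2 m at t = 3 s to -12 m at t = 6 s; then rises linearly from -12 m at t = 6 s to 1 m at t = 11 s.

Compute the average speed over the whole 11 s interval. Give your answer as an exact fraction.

32/11 m/s

Average speed = (total path length)/(elapsed time); on a piecewise-linear x-t graph the path length is Σ|Δx|.
0–3 s: |Δx| = |-2 − -11| = 9 m
3–6 s: |Δx| = |-12 − -2| = 10 m
6–11 s: |Δx| = |1 − -12| = 13 m
Total path = 32 m; average speed = 32/11 = 32/11 m/s.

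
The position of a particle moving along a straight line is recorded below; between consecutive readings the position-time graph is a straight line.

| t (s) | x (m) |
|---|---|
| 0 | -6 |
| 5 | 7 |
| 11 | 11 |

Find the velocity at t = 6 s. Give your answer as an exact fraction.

2/3 m/s

Velocity is the slope of the x-t graph on 5–11 s: (11 − 7)/(11 − 5) = 2/3 m/s.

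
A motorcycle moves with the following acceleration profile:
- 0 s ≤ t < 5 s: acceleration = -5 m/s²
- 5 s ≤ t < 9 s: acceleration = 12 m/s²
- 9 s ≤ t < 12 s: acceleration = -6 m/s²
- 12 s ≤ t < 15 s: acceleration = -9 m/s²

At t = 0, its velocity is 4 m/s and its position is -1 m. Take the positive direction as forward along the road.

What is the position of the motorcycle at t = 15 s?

On each constant-a segment, Δv = aΔt and Δx = v₀Δt + ½aΔt²; chain segment to segment.
0–5 s: v starts 4 m/s; Δx = 4·5 + ½·-5·5² = -42.5 m; v ends -21 m/s.
5–9 s: v starts -21 m/s; Δx = -21·4 + ½·12·4² = 12 m; v ends 27 m/s.
9–12 s: v starts 27 m/s; Δx = 27·3 + ½·-6·3² = 54 m; v ends 9 m/s.
12–15 s: v starts 9 m/s; Δx = 9·3 + ½·-9·3² = -13.5 m; v ends -18 m/s.
x(15) = -1 + Σ Δx = 9 m.

9 m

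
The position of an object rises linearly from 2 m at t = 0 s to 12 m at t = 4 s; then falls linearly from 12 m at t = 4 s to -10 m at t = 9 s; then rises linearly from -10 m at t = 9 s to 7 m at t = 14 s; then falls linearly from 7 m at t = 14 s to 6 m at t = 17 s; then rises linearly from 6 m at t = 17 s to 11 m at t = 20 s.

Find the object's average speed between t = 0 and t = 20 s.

Average speed = (total path length)/(elapsed time); on a piecewise-linear x-t graph the path length is Σ|Δx|.
0–4 s: |Δx| = |12 − 2| = 10 m
4–9 s: |Δx| = |-10 − 12| = 22 m
9–14 s: |Δx| = |7 − -10| = 17 m
14–17 s: |Δx| = |6 − 7| = 1 m
17–20 s: |Δx| = |11 − 6| = 5 m
Total path = 55 m; average speed = 55/20 = 2.75 m/s.

2.75 m/s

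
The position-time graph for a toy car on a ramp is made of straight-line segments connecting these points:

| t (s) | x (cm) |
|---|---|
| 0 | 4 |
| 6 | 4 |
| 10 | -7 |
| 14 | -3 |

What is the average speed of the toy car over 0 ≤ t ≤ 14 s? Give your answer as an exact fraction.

Average speed = (total path length)/(elapsed time); on a piecewise-linear x-t graph the path length is Σ|Δx|.
0–6 s: |Δx| = |4 − 4| = 0 cm
6–10 s: |Δx| = |-7 − 4| = 11 cm
10–14 s: |Δx| = |-3 − -7| = 4 cm
Total path = 15 cm; average speed = 15/14 = 15/14 cm/s.

15/14 cm/s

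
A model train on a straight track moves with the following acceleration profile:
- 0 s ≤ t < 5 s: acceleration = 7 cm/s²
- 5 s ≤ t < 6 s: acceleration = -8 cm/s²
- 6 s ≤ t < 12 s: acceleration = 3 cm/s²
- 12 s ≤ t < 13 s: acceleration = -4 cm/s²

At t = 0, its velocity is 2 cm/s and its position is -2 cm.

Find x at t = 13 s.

On each constant-a segment, Δv = aΔt and Δx = v₀Δt + ½aΔt²; chain segment to segment.
0–5 s: v starts 2 cm/s; Δx = 2·5 + ½·7·5² = 97.5 cm; v ends 37 cm/s.
5–6 s: v starts 37 cm/s; Δx = 37·1 + ½·-8·1² = 33 cm; v ends 29 cm/s.
6–12 s: v starts 29 cm/s; Δx = 29·6 + ½·3·6² = 228 cm; v ends 47 cm/s.
12–13 s: v starts 47 cm/s; Δx = 47·1 + ½·-4·1² = 45 cm; v ends 43 cm/s.
x(13) = -2 + Σ Δx = 401.5 cm.

401.5 cm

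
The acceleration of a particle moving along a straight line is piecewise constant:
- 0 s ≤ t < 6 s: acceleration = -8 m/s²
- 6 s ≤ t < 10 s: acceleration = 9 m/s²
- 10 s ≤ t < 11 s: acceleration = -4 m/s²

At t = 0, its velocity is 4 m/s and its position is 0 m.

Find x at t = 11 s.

On each constant-a segment, Δv = aΔt and Δx = v₀Δt + ½aΔt²; chain segment to segment.
0–6 s: v starts 4 m/s; Δx = 4·6 + ½·-8·6² = -120 m; v ends -44 m/s.
6–10 s: v starts -44 m/s; Δx = -44·4 + ½·9·4² = -104 m; v ends -8 m/s.
10–11 s: v starts -8 m/s; Δx = -8·1 + ½·-4·1² = -10 m; v ends -12 m/s.
x(11) = 0 + Σ Δx = -234 m.

-234 m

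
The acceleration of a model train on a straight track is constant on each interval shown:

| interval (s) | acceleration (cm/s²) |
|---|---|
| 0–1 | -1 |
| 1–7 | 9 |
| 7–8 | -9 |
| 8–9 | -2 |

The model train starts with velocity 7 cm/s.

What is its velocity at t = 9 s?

49 cm/s

Δv equals the area under the a-t graph; then v = v₀ + Δv.
0–1 s: -1 × 1 = -1 cm/s
1–7 s: 9 × 6 = 54 cm/s
7–8 s: -9 × 1 = -9 cm/s
8–9 s: -2 × 1 = -2 cm/s
Δv = 42 cm/s, so v(9) = 7 + (42) = 49 cm/s.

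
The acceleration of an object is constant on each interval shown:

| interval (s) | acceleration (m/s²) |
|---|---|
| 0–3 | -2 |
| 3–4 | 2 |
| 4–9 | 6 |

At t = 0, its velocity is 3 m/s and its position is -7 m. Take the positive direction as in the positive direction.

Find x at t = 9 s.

On each constant-a segment, Δv = aΔt and Δx = v₀Δt + ½aΔt²; chain segment to segment.
0–3 s: v starts 3 m/s; Δx = 3·3 + ½·-2·3² = 0 m; v ends -3 m/s.
3–4 s: v starts -3 m/s; Δx = -3·1 + ½·2·1² = -2 m; v ends -1 m/s.
4–9 s: v starts -1 m/s; Δx = -1·5 + ½·6·5² = 70 m; v ends 29 m/s.
x(9) = -7 + Σ Δx = 61 m.

61 m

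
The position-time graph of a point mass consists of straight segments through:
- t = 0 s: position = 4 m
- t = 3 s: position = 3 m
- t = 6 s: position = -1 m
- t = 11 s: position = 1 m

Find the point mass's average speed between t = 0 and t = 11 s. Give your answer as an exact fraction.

7/11 m/s

Average speed = (total path length)/(elapsed time); on a piecewise-linear x-t graph the path length is Σ|Δx|.
0–3 s: |Δx| = |3 − 4| = 1 m
3–6 s: |Δx| = |-1 − 3| = 4 m
6–11 s: |Δx| = |1 − -1| = 2 m
Total path = 7 m; average speed = 7/11 = 7/11 m/s.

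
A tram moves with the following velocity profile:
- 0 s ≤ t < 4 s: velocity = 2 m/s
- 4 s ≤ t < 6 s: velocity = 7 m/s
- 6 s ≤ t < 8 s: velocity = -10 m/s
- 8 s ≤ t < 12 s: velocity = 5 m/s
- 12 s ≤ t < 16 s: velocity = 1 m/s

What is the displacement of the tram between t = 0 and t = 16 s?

Net displacement equals the area under the velocity-time graph (areas below the axis count negative).
0–4 s: 2 × 4 = 8 m
4–6 s: 7 × 2 = 14 m
6–8 s: -10 × 2 = -20 m
8–12 s: 5 × 4 = 20 m
12–16 s: 1 × 4 = 4 m
Net displacement = 26 m

26 m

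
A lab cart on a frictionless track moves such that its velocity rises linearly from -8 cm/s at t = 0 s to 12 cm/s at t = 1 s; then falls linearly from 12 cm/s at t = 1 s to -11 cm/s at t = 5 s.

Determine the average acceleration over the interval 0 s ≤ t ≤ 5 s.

-0.6 cm/s²

Average acceleration = Δv/Δt = (-11 − -8)/(5 − 0) = -0.6 cm/s².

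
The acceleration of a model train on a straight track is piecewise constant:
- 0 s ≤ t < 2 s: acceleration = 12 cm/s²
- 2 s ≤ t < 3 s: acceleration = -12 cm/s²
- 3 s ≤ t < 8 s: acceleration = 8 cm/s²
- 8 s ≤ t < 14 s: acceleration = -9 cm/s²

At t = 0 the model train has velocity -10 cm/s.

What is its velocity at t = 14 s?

-12 cm/s

Δv equals the area under the a-t graph; then v = v₀ + Δv.
0–2 s: 12 × 2 = 24 cm/s
2–3 s: -12 × 1 = -12 cm/s
3–8 s: 8 × 5 = 40 cm/s
8–14 s: -9 × 6 = -54 cm/s
Δv = -2 cm/s, so v(14) = -10 + (-2) = -12 cm/s.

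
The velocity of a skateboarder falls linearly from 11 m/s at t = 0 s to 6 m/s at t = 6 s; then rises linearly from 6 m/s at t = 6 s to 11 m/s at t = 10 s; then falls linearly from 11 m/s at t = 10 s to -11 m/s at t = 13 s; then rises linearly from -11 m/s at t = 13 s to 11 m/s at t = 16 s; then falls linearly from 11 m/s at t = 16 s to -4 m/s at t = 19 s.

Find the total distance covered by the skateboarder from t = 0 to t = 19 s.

Distance (not displacement) is the total path length: add the absolute areas under v-t.
0–6 s: |½(11 + 6)(6)| = 51 m
6–10 s: |½(6 + 11)(4)| = 34 m
10–13 s: v = 0 at t = 11.5 s; triangle areas 8.25 + 8.25 = 16.5 m
13–16 s: v = 0 at t = 14.5 s; triangle areas 8.25 + 8.25 = 16.5 m
16–19 s: v = 0 at t = 18.2 s; triangle areas 12.1 + 1.6 = 13.7 m
Total distance = 131.7 m

131.7 m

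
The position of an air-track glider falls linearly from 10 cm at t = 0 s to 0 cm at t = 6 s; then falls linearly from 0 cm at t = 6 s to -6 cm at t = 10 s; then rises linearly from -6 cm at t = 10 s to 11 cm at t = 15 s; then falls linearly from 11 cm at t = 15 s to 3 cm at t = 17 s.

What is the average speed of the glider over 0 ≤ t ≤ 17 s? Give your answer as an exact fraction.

41/17 cm/s

Average speed = (total path length)/(elapsed time); on a piecewise-linear x-t graph the path length is Σ|Δx|.
0–6 s: |Δx| = |0 − 10| = 10 cm
6–10 s: |Δx| = |-6 − 0| = 6 cm
10–15 s: |Δx| = |11 − -6| = 17 cm
15–17 s: |Δx| = |3 − 11| = 8 cm
Total path = 41 cm; average speed = 41/17 = 41/17 cm/s.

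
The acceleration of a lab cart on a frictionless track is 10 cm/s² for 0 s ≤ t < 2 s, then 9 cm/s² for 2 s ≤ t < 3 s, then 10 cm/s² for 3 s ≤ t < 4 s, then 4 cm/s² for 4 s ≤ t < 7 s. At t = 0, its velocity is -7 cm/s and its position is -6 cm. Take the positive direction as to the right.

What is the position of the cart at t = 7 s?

158.5 cm

On each constant-a segment, Δv = aΔt and Δx = v₀Δt + ½aΔt²; chain segment to segment.
0–2 s: v starts -7 cm/s; Δx = -7·2 + ½·10·2² = 6 cm; v ends 13 cm/s.
2–3 s: v starts 13 cm/s; Δx = 13·1 + ½·9·1² = 17.5 cm; v ends 22 cm/s.
3–4 s: v starts 22 cm/s; Δx = 22·1 + ½·10·1² = 27 cm; v ends 32 cm/s.
4–7 s: v starts 32 cm/s; Δx = 32·3 + ½·4·3² = 114 cm; v ends 44 cm/s.
x(7) = -6 + Σ Δx = 158.5 cm.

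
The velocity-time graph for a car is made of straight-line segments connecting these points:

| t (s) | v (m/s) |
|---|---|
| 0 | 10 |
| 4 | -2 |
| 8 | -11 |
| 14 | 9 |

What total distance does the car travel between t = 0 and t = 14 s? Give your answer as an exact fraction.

2209/30 m

Distance (not displacement) is the total path length: add the absolute areas under v-t.
0–4 s: v = 0 at t = 10/3 s; triangle areas 50/3 + 2/3 = 52/3 m
4–8 s: |½(-2 + -11)(4)| = 26 m
8–14 s: v = 0 at t = 11.3 s; triangle areas 18.15 + 12.15 = 30.3 m
Total distance = 2209/30 m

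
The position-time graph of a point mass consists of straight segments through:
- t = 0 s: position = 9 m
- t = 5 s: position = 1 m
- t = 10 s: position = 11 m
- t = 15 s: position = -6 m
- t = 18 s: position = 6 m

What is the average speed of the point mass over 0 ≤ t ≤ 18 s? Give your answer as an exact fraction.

47/18 m/s

Average speed = (total path length)/(elapsed time); on a piecewise-linear x-t graph the path length is Σ|Δx|.
0–5 s: |Δx| = |1 − 9| = 8 m
5–10 s: |Δx| = |11 − 1| = 10 m
10–15 s: |Δx| = |-6 − 11| = 17 m
15–18 s: |Δx| = |6 − -6| = 12 m
Total path = 47 m; average speed = 47/18 = 47/18 m/s.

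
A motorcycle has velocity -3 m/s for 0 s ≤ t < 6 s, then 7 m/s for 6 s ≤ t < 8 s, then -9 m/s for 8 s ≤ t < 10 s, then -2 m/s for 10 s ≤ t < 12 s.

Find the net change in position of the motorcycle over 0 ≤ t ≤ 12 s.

-26 m

Displacement is the signed area under the v-t curve.
0–6 s: -3 × 6 = -18 m
6–8 s: 7 × 2 = 14 m
8–10 s: -9 × 2 = -18 m
10–12 s: -2 × 2 = -4 m
Net displacement = -26 m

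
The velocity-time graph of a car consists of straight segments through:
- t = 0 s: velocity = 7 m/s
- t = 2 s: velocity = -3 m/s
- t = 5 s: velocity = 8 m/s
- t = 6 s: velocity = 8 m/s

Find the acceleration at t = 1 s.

Acceleration is the slope of the v-t graph on 0–2 s: (-3 − 7)/(2 − 0) = -5 m/s².

-5 m/s²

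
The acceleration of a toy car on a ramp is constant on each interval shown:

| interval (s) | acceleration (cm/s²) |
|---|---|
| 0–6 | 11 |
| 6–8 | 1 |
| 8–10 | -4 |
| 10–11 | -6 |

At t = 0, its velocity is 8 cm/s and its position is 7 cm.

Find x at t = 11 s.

612 cm

On each constant-a segment, Δv = aΔt and Δx = v₀Δt + ½aΔt²; chain segment to segment.
0–6 s: v starts 8 cm/s; Δx = 8·6 + ½·11·6² = 246 cm; v ends 74 cm/s.
6–8 s: v starts 74 cm/s; Δx = 74·2 + ½·1·2² = 150 cm; v ends 76 cm/s.
8–10 s: v starts 76 cm/s; Δx = 76·2 + ½·-4·2² = 144 cm; v ends 68 cm/s.
10–11 s: v starts 68 cm/s; Δx = 68·1 + ½·-6·1² = 65 cm; v ends 62 cm/s.
x(11) = 7 + Σ Δx = 612 cm.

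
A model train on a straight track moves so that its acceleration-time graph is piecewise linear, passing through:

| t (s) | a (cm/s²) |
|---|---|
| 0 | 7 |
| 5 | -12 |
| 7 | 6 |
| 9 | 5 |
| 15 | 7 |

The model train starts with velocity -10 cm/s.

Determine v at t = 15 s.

18.5 cm/s

Δv equals the area under the a-t graph; then v = v₀ + Δv.
0–5 s: ½(7 + -12)(5) = -12.5 cm/s
5–7 s: ½(-12 + 6)(2) = -6 cm/s
7–9 s: ½(6 + 5)(2) = 11 cm/s
9–15 s: ½(5 + 7)(6) = 36 cm/s
Δv = 28.5 cm/s, so v(15) = -10 + (28.5) = 18.5 cm/s.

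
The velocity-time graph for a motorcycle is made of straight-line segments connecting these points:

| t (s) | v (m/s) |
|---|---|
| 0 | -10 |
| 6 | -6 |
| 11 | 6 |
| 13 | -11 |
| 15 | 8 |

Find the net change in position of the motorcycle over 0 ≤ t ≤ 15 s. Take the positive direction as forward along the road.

-56 m

Displacement is the signed area under the v-t curve.
0–6 s: ½(-10 + -6)(6) = -48 m
6–11 s: ½(-6 + 6)(5) = 0 m
11–13 s: ½(6 + -11)(2) = -5 m
13–15 s: ½(-11 + 8)(2) = -3 m
Net displacement = -56 m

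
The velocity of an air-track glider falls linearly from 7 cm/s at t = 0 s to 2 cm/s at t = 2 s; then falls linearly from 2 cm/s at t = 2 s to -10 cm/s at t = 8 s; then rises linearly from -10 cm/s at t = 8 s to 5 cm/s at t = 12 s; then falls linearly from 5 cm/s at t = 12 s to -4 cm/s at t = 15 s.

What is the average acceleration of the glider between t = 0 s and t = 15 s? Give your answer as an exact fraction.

-11/15 cm/s²

Average acceleration = Δv/Δt = (-4 − 7)/(15 − 0) = -11/15 cm/s².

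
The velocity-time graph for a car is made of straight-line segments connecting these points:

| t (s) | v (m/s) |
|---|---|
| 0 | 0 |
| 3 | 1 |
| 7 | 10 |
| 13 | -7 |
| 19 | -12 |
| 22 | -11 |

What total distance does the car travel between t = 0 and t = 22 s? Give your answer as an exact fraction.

2402/17 m

Total distance travelled is ∫|v| dt — sum the magnitudes of each area piece.
0–3 s: |½(0 + 1)(3)| = 1.5 m
3–7 s: |½(1 + 10)(4)| = 22 m
7–13 s: v = 0 at t = 179/17 s; triangle areas 300/17 + 147/17 = 447/17 m
13–19 s: |½(-7 + -12)(6)| = 57 m
19–22 s: |½(-12 + -11)(3)| = 34.5 m
Total distance = 2402/17 m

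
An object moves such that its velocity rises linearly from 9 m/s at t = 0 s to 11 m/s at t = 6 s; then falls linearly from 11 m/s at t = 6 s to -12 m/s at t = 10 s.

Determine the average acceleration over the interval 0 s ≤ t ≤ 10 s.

-2.1 m/s²

Average acceleration = Δv/Δt = (-12 − 9)/(10 − 0) = -2.1 m/s².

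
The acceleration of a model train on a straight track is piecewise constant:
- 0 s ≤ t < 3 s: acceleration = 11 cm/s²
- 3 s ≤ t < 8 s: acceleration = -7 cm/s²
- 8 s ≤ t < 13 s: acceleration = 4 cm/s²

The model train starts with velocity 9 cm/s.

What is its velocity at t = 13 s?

27 cm/s

Δv equals the area under the a-t graph; then v = v₀ + Δv.
0–3 s: 11 × 3 = 33 cm/s
3–8 s: -7 × 5 = -35 cm/s
8–13 s: 4 × 5 = 20 cm/s
Δv = 18 cm/s, so v(13) = 9 + (18) = 27 cm/s.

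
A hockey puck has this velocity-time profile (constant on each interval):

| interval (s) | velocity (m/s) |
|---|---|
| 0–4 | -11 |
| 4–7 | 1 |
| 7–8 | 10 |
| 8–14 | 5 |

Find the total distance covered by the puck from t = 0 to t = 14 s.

Total distance travelled is ∫|v| dt — sum the magnitudes of each area piece.
0–4 s: |-11| × 4 = 44 m
4–7 s: |1| × 3 = 3 m
7–8 s: |10| × 1 = 10 m
8–14 s: |5| × 6 = 30 m
Total distance = 87 m

87 m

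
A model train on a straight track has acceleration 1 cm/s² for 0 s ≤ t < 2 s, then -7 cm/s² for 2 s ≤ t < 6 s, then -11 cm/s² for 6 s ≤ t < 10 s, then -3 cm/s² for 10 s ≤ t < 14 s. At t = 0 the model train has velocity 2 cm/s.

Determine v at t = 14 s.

Δv equals the area under the a-t graph; then v = v₀ + Δv.
0–2 s: 1 × 2 = 2 cm/s
2–6 s: -7 × 4 = -28 cm/s
6–10 s: -11 × 4 = -44 cm/s
10–14 s: -3 × 4 = -12 cm/s
Δv = -82 cm/s, so v(14) = 2 + (-82) = -80 cm/s.

-80 cm/s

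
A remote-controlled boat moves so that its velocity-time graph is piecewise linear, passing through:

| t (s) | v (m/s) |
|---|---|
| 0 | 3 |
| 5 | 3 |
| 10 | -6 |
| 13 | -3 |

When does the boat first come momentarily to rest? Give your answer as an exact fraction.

v changes sign on 5–10 s (from 3 to -6); the graph is linear there, so v = 0 at t = 5 + (-3)·(10 − 5)/(-6 − 3) = 20/3 s.

t = 20/3 s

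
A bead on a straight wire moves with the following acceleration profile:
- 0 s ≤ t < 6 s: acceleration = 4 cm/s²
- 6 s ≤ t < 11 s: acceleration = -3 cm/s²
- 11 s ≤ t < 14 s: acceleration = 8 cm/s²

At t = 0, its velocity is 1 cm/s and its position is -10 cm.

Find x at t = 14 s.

On each constant-a segment, Δv = aΔt and Δx = v₀Δt + ½aΔt²; chain segment to segment.
0–6 s: v starts 1 cm/s; Δx = 1·6 + ½·4·6² = 78 cm; v ends 25 cm/s.
6–11 s: v starts 25 cm/s; Δx = 25·5 + ½·-3·5² = 87.5 cm; v ends 10 cm/s.
11–14 s: v starts 10 cm/s; Δx = 10·3 + ½·8·3² = 66 cm; v ends 34 cm/s.
x(14) = -10 + Σ Δx = 221.5 cm.

221.5 cm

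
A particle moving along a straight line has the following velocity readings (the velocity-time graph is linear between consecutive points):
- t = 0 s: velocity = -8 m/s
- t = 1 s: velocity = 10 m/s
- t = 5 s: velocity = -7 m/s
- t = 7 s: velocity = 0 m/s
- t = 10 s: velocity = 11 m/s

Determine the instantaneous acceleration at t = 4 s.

Acceleration is the slope of the v-t graph on 1–5 s: (-7 − 10)/(5 − 1) = -4.25 m/s².

-4.25 m/s²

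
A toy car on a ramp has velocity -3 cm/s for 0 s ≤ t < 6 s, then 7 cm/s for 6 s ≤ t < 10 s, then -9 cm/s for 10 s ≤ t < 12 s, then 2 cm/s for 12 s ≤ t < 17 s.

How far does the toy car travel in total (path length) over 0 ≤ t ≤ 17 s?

74 cm

Total distance travelled is ∫|v| dt — sum the magnitudes of each area piece.
0–6 s: |-3| × 6 = 18 cm
6–10 s: |7| × 4 = 28 cm
10–12 s: |-9| × 2 = 18 cm
12–17 s: |2| × 5 = 10 cm
Total distance = 74 cm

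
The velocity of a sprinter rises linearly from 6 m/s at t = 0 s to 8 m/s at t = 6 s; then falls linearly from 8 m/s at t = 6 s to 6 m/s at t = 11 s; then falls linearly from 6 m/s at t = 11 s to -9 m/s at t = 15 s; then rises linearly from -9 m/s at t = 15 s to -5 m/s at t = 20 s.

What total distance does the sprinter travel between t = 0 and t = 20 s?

127.6 m

Distance (not displacement) is the total path length: add the absolute areas under v-t.
0–6 s: |½(6 + 8)(6)| = 42 m
6–11 s: |½(8 + 6)(5)| = 35 m
11–15 s: v = 0 at t = 12.6 s; triangle areas 4.8 + 10.8 = 15.6 m
15–20 s: |½(-9 + -5)(5)| = 35 m
Total distance = 127.6 m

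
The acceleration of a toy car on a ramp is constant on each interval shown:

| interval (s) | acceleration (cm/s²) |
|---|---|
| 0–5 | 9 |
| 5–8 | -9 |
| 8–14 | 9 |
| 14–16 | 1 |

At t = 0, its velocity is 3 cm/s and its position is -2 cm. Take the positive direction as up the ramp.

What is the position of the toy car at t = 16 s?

On each constant-a segment, Δv = aΔt and Δx = v₀Δt + ½aΔt²; chain segment to segment.
0–5 s: v starts 3 cm/s; Δx = 3·5 + ½·9·5² = 127.5 cm; v ends 48 cm/s.
5–8 s: v starts 48 cm/s; Δx = 48·3 + ½·-9·3² = 103.5 cm; v ends 21 cm/s.
8–14 s: v starts 21 cm/s; Δx = 21·6 + ½·9·6² = 288 cm; v ends 75 cm/s.
14–16 s: v starts 75 cm/s; Δx = 75·2 + ½·1·2² = 152 cm; v ends 77 cm/s.
x(16) = -2 + Σ Δx = 669 cm.

669 cm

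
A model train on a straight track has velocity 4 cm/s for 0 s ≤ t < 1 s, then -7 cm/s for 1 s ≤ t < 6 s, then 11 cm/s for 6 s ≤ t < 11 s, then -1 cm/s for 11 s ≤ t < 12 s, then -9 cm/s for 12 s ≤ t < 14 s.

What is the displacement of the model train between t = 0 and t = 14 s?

Net displacement equals the area under the velocity-time graph (areas below the axis count negative).
0–1 s: 4 × 1 = 4 cm
1–6 s: -7 × 5 = -35 cm
6–11 s: 11 × 5 = 55 cm
11–12 s: -1 × 1 = -1 cm
12–14 s: -9 × 2 = -18 cm
Net displacement = 5 cm

5 cm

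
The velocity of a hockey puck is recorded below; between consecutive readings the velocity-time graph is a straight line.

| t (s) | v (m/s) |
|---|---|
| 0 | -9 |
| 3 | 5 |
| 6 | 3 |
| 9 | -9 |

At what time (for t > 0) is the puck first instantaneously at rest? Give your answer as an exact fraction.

v changes sign on 0–3 s (from -9 to 5); the graph is linear there, so v = 0 at t = 0 + (9)·(3 − 0)/(5 − -9) = 27/14 s.

t = 27/14 s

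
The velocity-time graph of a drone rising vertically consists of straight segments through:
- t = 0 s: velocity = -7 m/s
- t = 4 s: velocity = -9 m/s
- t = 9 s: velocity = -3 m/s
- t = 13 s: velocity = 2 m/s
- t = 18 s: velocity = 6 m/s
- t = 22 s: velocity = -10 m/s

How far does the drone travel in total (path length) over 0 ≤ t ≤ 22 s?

104.2 m

Distance (not displacement) is the total path length: add the absolute areas under v-t.
0–4 s: |½(-7 + -9)(4)| = 32 m
4–9 s: |½(-9 + -3)(5)| = 30 m
9–13 s: v = 0 at t = 11.4 s; triangle areas 3.6 + 1.6 = 5.2 m
13–18 s: |½(2 + 6)(5)| = 20 m
18–22 s: v = 0 at t = 19.5 s; triangle areas 4.5 + 12.5 = 17 m
Total distance = 104.2 m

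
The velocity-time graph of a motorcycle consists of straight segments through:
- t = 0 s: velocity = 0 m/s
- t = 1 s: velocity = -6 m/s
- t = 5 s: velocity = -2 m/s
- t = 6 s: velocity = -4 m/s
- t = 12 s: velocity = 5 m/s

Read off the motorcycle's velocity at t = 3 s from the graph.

-4 m/s

On 1–5 s the graph is linear from -6 to -2 m/s: v(3) = -6 + (-2 − -6)·(3 − 1)/(5 − 1) = -4 m/s.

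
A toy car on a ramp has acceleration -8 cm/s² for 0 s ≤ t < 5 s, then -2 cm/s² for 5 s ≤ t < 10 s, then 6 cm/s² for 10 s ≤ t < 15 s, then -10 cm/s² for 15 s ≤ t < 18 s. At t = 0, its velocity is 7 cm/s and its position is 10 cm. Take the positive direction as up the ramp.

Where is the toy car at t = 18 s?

-469 cm

On each constant-a segment, Δv = aΔt and Δx = v₀Δt + ½aΔt²; chain segment to segment.
0–5 s: v starts 7 cm/s; Δx = 7·5 + ½·-8·5² = -65 cm; v ends -33 cm/s.
5–10 s: v starts -33 cm/s; Δx = -33·5 + ½·-2·5² = -190 cm; v ends -43 cm/s.
10–15 s: v starts -43 cm/s; Δx = -43·5 + ½·6·5² = -140 cm; v ends -13 cm/s.
15–18 s: v starts -13 cm/s; Δx = -13·3 + ½·-10·3² = -84 cm; v ends -43 cm/s.
x(18) = 10 + Σ Δx = -469 cm.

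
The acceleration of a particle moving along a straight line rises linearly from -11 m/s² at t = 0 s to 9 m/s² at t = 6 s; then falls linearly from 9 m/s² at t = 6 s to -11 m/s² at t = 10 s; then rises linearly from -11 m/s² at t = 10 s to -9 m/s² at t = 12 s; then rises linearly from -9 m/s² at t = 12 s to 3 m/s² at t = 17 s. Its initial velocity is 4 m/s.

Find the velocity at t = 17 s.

-41 m/s

Δv equals the area under the a-t graph; then v = v₀ + Δv.
0–6 s: ½(-11 + 9)(6) = -6 m/s
6–10 s: ½(9 + -11)(4) = -4 m/s
10–12 s: ½(-11 + -9)(2) = -20 m/s
12–17 s: ½(-9 + 3)(5) = -15 m/s
Δv = -45 m/s, so v(17) = 4 + (-45) = -41 m/s.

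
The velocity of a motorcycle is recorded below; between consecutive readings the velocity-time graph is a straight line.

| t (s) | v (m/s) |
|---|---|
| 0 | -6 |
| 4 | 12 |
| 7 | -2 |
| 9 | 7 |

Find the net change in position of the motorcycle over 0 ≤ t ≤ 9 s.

Displacement is the signed area under the v-t curve.
0–4 s: ½(-6 + 12)(4) = 12 m
4–7 s: ½(12 + -2)(3) = 15 m
7–9 s: ½(-2 + 7)(2) = 5 m
Net displacement = 32 m

32 m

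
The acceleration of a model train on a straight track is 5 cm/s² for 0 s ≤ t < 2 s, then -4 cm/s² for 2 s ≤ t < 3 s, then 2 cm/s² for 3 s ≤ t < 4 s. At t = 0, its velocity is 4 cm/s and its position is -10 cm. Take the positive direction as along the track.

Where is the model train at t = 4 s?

On each constant-a segment, Δv = aΔt and Δx = v₀Δt + ½aΔt²; chain segment to segment.
0–2 s: v starts 4 cm/s; Δx = 4·2 + ½·5·2² = 18 cm; v ends 14 cm/s.
2–3 s: v starts 14 cm/s; Δx = 14·1 + ½·-4·1² = 12 cm; v ends 10 cm/s.
3–4 s: v starts 10 cm/s; Δx = 10·1 + ½·2·1² = 11 cm; v ends 12 cm/s.
x(4) = -10 + Σ Δx = 31 cm.

31 cm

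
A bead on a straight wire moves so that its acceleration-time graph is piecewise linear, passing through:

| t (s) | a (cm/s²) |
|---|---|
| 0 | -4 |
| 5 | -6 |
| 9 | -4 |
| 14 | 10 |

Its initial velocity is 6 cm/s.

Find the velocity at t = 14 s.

-24 cm/s

Δv equals the area under the a-t graph; then v = v₀ + Δv.
0–5 s: ½(-4 + -6)(5) = -25 cm/s
5–9 s: ½(-6 + -4)(4) = -20 cm/s
9–14 s: ½(-4 + 10)(5) = 15 cm/s
Δv = -30 cm/s, so v(14) = 6 + (-30) = -24 cm/s.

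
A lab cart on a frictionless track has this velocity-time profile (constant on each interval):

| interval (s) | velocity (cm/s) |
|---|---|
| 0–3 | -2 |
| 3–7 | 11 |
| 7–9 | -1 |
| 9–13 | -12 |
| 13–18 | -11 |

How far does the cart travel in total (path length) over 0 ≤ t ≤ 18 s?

155 cm

Distance (not displacement) is the total path length: add the absolute areas under v-t.
0–3 s: |-2| × 3 = 6 cm
3–7 s: |11| × 4 = 44 cm
7–9 s: |-1| × 2 = 2 cm
9–13 s: |-12| × 4 = 48 cm
13–18 s: |-11| × 5 = 55 cm
Total distance = 155 cm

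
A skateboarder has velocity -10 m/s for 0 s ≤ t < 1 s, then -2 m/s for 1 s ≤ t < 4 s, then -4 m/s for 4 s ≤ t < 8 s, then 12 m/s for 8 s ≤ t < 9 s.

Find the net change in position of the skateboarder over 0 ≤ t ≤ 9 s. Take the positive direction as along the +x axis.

Net displacement equals the area under the velocity-time graph (areas below the axis count negative).
0–1 s: -10 × 1 = -10 m
1–4 s: -2 × 3 = -6 m
4–8 s: -4 × 4 = -16 m
8–9 s: 12 × 1 = 12 m
Net displacement = -20 m

-20 m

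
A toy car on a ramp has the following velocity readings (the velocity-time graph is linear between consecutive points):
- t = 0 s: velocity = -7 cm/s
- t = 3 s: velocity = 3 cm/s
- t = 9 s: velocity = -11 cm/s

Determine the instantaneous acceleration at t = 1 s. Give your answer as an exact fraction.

Acceleration is the slope of the v-t graph on 0–3 s: (3 − -7)/(3 − 0) = 10/3 cm/s².

10/3 cm/s²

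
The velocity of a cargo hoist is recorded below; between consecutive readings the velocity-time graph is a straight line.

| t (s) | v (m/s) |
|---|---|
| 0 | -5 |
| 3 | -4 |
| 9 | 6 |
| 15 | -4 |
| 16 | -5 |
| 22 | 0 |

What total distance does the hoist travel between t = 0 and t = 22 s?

Distance (not displacement) is the total path length: add the absolute areas under v-t.
0–3 s: |½(-5 + -4)(3)| = 13.5 m
3–9 s: v = 0 at t = 5.4 s; triangle areas 4.8 + 10.8 = 15.6 m
9–15 s: v = 0 at t = 12.6 s; triangle areas 10.8 + 4.8 = 15.6 m
15–16 s: |½(-4 + -5)(1)| = 4.5 m
16–22 s: |½(-5 + 0)(6)| = 15 m
Total distance = 64.2 m

64.2 m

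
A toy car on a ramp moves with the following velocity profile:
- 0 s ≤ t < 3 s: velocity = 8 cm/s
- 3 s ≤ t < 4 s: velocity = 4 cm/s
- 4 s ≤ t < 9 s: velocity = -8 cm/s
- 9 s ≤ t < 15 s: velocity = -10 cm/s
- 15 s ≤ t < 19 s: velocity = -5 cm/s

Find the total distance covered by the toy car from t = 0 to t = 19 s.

Total distance travelled is ∫|v| dt — sum the magnitudes of each area piece.
0–3 s: |8| × 3 = 24 cm
3–4 s: |4| × 1 = 4 cm
4–9 s: |-8| × 5 = 40 cm
9–15 s: |-10| × 6 = 60 cm
15–19 s: |-5| × 4 = 20 cm
Total distance = 148 cm

148 cm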